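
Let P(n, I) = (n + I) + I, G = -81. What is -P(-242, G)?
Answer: 404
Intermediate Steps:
P(n, I) = n + 2*I (P(n, I) = (I + n) + I = n + 2*I)
-P(-242, G) = -(-242 + 2*(-81)) = -(-242 - 162) = -1*(-404) = 404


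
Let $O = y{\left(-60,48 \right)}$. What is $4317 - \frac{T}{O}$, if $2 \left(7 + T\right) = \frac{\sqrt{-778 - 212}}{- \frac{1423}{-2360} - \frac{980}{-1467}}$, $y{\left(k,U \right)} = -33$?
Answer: $\frac{142454}{33} + \frac{1731060 i \sqrt{110}}{48403751} \approx 4316.8 + 0.37508 i$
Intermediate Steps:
$O = -33$
$T = -7 + \frac{5193180 i \sqrt{110}}{4400341}$ ($T = -7 + \frac{\sqrt{-778 - 212} \frac{1}{- \frac{1423}{-2360} - \frac{980}{-1467}}}{2} = -7 + \frac{\sqrt{-990} \frac{1}{\left(-1423\right) \left(- \frac{1}{2360}\right) - - \frac{980}{1467}}}{2} = -7 + \frac{3 i \sqrt{110} \frac{1}{\frac{1423}{2360} + \frac{980}{1467}}}{2} = -7 + \frac{3 i \sqrt{110} \frac{1}{\frac{4400341}{3462120}}}{2} = -7 + \frac{3 i \sqrt{110} \cdot \frac{3462120}{4400341}}{2} = -7 + \frac{\frac{10386360}{4400341} i \sqrt{110}}{2} = -7 + \frac{5193180 i \sqrt{110}}{4400341} \approx -7.0 + 12.378 i$)
$4317 - \frac{T}{O} = 4317 - \frac{-7 + \frac{5193180 i \sqrt{110}}{4400341}}{-33} = 4317 - \left(-7 + \frac{5193180 i \sqrt{110}}{4400341}\right) \left(- \frac{1}{33}\right) = 4317 - \left(\frac{7}{33} - \frac{1731060 i \sqrt{110}}{48403751}\right) = \frac{142454}{33} + \frac{1731060 i \sqrt{110}}{48403751}$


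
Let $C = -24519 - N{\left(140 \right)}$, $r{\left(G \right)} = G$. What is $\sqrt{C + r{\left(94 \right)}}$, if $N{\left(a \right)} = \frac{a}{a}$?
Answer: $3 i \sqrt{2714} \approx 156.29 i$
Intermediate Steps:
$N{\left(a \right)} = 1$
$C = -24520$ ($C = -24519 - 1 = -24520$)
$\sqrt{C + r{\left(94 \right)}} = \sqrt{-24520 + 94} = \sqrt{-24426} = 3 i \sqrt{2714}$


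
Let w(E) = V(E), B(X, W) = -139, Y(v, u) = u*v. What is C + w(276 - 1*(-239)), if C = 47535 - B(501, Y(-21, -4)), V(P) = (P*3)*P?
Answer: 843349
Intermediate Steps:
V(P) = 3*P² (V(P) = (3*P)*P = 3*P²)
w(E) = 3*E²
C = 47674 (C = 47535 - 1*(-139) = 47535 + 139 = 47674)
C + w(276 - 1*(-239)) = 47674 + 3*(276 - 1*(-239))² = 47674 + 3*(276 + 239)² = 47674 + 3*515² = 47674 + 3*265225 = 47674 + 795675 = 843349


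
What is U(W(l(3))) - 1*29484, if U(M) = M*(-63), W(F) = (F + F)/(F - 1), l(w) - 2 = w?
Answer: -59283/2 ≈ -29642.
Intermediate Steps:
l(w) = 2 + w
W(F) = 2*F/(-1 + F) (W(F) = (2*F)/(-1 + F) = 2*F/(-1 + F))
U(M) = -63*M
U(W(l(3))) - 1*29484 = -126*(2 + 3)/(-1 + (2 + 3)) - 1*29484 = -126*5/(-1 + 5) - 29484 = -126*5/4 - 29484 = -63*5/2 - 29484 = -315/2 - 29484 = -59283/2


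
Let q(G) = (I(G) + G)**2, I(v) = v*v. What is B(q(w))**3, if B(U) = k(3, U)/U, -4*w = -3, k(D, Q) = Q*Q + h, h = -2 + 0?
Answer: 254948647526929/1438916737499136 ≈ 0.17718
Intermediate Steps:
h = -2
I(v) = v**2
k(D, Q) = -2 + Q**2 (k(D, Q) = Q*Q - 2 = Q**2 - 2 = -2 + Q**2)
w = 3/4 (w = -1/4*(-3) = 3/4 ≈ 0.75000)
q(G) = (G + G**2)**2 (q(G) = (G**2 + G)**2 = (G + G**2)**2)
B(U) = (-2 + U**2)/U
B(q(w))**3 = ((3/4)**2*(1 + 3/4)**2 - 2*16/(9*(1 + 3/4)**2))**3 = (9*(7/4)**2/16 - 2/(9*(7/4)**2/16))**3 = ((9/16)*(49/16) - 2/((9/16)*(49/16)))**3 = (441/256 - 2/441/256)**3 = (441/256 - 2*256/441)**3 = (441/256 - 512/441)**3 = (63409/112896)**3 = 254948647526929/1438916737499136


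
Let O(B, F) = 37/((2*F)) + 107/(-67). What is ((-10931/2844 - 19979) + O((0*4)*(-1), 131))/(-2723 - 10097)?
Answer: 498843843049/320010122160 ≈ 1.5588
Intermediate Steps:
O(B, F) = -107/67 + 37/(2*F) (O(B, F) = 37*(1/(2*F)) + 107*(-1/67) = 37/(2*F) - 107/67 = -107/67 + 37/(2*F))
((-10931/2844 - 19979) + O((0*4)*(-1), 131))/(-2723 - 10097) = ((-10931/2844 - 19979) + (1/134)*(2479 - 214*131)/131)/(-2723 - 10097) = ((-10931*1/2844 - 19979) + (1/134)*(1/131)*(2479 - 28034))/(-12820) = ((-10931/2844 - 19979) + (1/134)*(1/131)*(-25555))*(-1/12820) = (-56831207/2844 - 25555/17554)*(-1/12820) = -498843843049/24961788*(-1/12820) = 498843843049/320010122160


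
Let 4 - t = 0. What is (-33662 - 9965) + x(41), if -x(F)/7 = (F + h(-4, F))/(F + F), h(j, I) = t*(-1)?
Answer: -3577673/82 ≈ -43630.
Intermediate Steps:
t = 4 (t = 4 - 1*0 = 4 + 0 = 4)
h(j, I) = -4 (h(j, I) = 4*(-1) = -4)
x(F) = -7*(-4 + F)/(2*F) (x(F) = -7*(F - 4)/(F + F) = -7*(-4 + F)/(2*F))
(-33662 - 9965) + x(41) = (-33662 - 9965) + (-7/2 + 14/41) = -43627 + (-7/2 + 14*(1/41)) = -43627 + (-7/2 + 14/41) = -43627 - 259/82 = -3577673/82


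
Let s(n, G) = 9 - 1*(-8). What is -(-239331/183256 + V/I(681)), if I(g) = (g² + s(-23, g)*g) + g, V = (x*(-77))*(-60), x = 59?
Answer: 21324727603/29077779288 ≈ 0.73337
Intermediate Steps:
s(n, G) = 17 (s(n, G) = 9 + 8 = 17)
V = 272580 (V = (59*(-77))*(-60) = -4543*(-60) = 272580)
I(g) = g² + 18*g (I(g) = (g² + 17*g) + g = g² + 18*g)
-(-239331/183256 + V/I(681)) = -(-239331/183256 + 272580/((681*(18 + 681)))) = -(-239331*1/183256 + 272580/((681*699))) = -(-239331/183256 + 272580/476019) = -(-239331/183256 + 272580*(1/476019)) = -(-239331/183256 + 90860/158673) = -1*(-21324727603/29077779288) = 21324727603/29077779288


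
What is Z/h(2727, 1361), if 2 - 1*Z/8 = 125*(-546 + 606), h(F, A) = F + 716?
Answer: -59984/3443 ≈ -17.422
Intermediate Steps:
h(F, A) = 716 + F
Z = -59984 (Z = 16 - 1000*(-546 + 606) = 16 - 1000*60 = 16 - 8*7500 = 16 - 60000 = -59984)
Z/h(2727, 1361) = -59984/(716 + 2727) = -59984/3443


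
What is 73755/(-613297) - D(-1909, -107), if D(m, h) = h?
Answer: 65549024/613297 ≈ 106.88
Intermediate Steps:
73755/(-613297) - D(-1909, -107) = 73755/(-613297) - 1*(-107) = 73755*(-1/613297) + 107 = -73755/613297 + 107 = 65549024/613297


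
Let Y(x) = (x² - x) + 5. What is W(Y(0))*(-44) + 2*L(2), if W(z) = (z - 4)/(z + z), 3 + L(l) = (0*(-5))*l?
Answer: -52/5 ≈ -10.400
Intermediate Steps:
Y(x) = 5 + x² - x
L(l) = -3 (L(l) = -3 + (0*(-5))*l = -3 + 0*l = -3 + 0 = -3)
W(z) = (-4 + z)/(2*z) (W(z) = (-4 + z)/((2*z)) = (-4 + z)*(1/(2*z)) = (-4 + z)/(2*z))
W(Y(0))*(-44) + 2*L(2) = ((-4 + (5 + 0² - 1*0))/(2*(5 + 0² - 1*0)))*(-44) + 2*(-3) = ((-4 + (5 + 0 + 0))/(2*(5 + 0 + 0)))*(-44) - 6 = ((½)*(-4 + 5)/5)*(-44) - 6 = ((½)*(⅕)*1)*(-44) - 6 = (⅒)*(-44) - 6 = -22/5 - 6 = -52/5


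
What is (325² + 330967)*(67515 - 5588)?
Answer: 27036832784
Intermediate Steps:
(325² + 330967)*(67515 - 5588) = (105625 + 330967)*61927 = 436592*61927 = 27036832784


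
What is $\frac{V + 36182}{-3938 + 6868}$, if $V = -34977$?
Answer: $\frac{241}{586} \approx 0.41126$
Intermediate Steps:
$\frac{V + 36182}{-3938 + 6868} = \frac{-34977 + 36182}{-3938 + 6868} = \frac{1205}{2930} = 1205 \cdot \frac{1}{2930} = \frac{241}{586}$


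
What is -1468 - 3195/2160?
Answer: -70535/48 ≈ -1469.5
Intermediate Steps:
-1468 - 3195/2160 = -1468 - 3195*1/2160 = -1468 - 71/48 = -70535/48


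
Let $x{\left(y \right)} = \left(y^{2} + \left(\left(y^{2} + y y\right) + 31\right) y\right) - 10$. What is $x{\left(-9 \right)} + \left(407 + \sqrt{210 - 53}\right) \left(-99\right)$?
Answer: $-41959 - 99 \sqrt{157} \approx -43199.0$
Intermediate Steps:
$x{\left(y \right)} = -10 + y^{2} + y \left(31 + 2 y^{2}\right)$ ($x{\left(y \right)} = \left(y^{2} + \left(\left(y^{2} + y^{2}\right) + 31\right) y\right) - 10 = \left(y^{2} + \left(2 y^{2} + 31\right) y\right) - 10 = \left(y^{2} + \left(31 + 2 y^{2}\right) y\right) - 10 = \left(y^{2} + y \left(31 + 2 y^{2}\right)\right) - 10 = -10 + y^{2} + y \left(31 + 2 y^{2}\right)$)
$x{\left(-9 \right)} + \left(407 + \sqrt{210 - 53}\right) \left(-99\right) = \left(-10 + \left(-9\right)^{2} + 2 \left(-9\right)^{3} + 31 \left(-9\right)\right) + \left(407 + \sqrt{210 - 53}\right) \left(-99\right) = \left(-10 + 81 + 2 \left(-729\right) - 279\right) + \left(407 + \sqrt{157}\right) \left(-99\right) = \left(-10 + 81 - 1458 - 279\right) - \left(40293 + 99 \sqrt{157}\right) = -1666 - \left(40293 + 99 \sqrt{157}\right) = -41959 - 99 \sqrt{157}$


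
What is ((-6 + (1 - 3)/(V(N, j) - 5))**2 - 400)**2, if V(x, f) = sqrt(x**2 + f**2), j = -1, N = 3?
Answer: 279331904/2025 + 2139136*sqrt(10)/2025 ≈ 1.4128e+5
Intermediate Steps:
V(x, f) = sqrt(f**2 + x**2)
((-6 + (1 - 3)/(V(N, j) - 5))**2 - 400)**2 = ((-6 + (1 - 3)/(sqrt((-1)**2 + 3**2) - 5))**2 - 400)**2 = ((-6 - 2/(sqrt(1 + 9) - 5))**2 - 400)**2 = ((-6 - 2/(sqrt(10) - 5))**2 - 400)**2 = ((-6 - 2/(-5 + sqrt(10)))**2 - 400)**2 = (-400 + (-6 - 2/(-5 + sqrt(10)))**2)**2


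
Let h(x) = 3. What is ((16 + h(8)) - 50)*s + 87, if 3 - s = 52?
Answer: 1606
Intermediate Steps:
s = -49 (s = 3 - 1*52 = 3 - 52 = -49)
((16 + h(8)) - 50)*s + 87 = ((16 + 3) - 50)*(-49) + 87 = (19 - 50)*(-49) + 87 = -31*(-49) + 87 = 1519 + 87 = 1606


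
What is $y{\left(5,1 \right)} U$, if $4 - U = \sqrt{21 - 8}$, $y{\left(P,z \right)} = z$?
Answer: $4 - \sqrt{13} \approx 0.39445$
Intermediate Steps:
$U = 4 - \sqrt{13}$ ($U = 4 - \sqrt{21 - 8} = 4 - \sqrt{13} \approx 0.39445$)
$y{\left(5,1 \right)} U = 1 \left(4 - \sqrt{13}\right) = 4 - \sqrt{13}$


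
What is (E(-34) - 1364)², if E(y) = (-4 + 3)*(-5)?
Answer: 1846881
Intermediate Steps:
E(y) = 5 (E(y) = -1*(-5) = 5)
(E(-34) - 1364)² = (5 - 1364)² = (-1359)² = 1846881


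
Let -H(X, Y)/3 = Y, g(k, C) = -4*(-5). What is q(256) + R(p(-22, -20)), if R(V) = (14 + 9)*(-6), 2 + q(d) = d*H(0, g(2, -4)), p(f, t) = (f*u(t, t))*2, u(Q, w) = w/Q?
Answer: -15500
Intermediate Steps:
g(k, C) = 20
H(X, Y) = -3*Y
p(f, t) = 2*f (p(f, t) = (f*(t/t))*2 = (f*1)*2 = f*2 = 2*f)
q(d) = -2 - 60*d (q(d) = -2 + d*(-3*20) = -2 + d*(-60) = -2 - 60*d)
R(V) = -138 (R(V) = 23*(-6) = -138)
q(256) + R(p(-22, -20)) = (-2 - 60*256) - 138 = (-2 - 15360) - 138 = -15362 - 138 = -15500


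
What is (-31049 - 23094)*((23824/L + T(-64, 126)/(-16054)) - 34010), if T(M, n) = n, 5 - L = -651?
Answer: 605371770361350/329107 ≈ 1.8394e+9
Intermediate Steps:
L = 656 (L = 5 - 1*(-651) = 5 + 651 = 656)
(-31049 - 23094)*((23824/L + T(-64, 126)/(-16054)) - 34010) = (-31049 - 23094)*((23824/656 + 126/(-16054)) - 34010) = -54143*((23824*(1/656) + 126*(-1/16054)) - 34010) = -54143*((1489/41 - 63/8027) - 34010) = -54143*(11949620/329107 - 34010) = -54143*(-11180979450/329107) = 605371770361350/329107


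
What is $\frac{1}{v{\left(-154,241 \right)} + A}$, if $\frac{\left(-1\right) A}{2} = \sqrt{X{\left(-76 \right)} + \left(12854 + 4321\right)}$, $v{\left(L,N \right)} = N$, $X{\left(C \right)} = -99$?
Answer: $- \frac{241}{10223} - \frac{4 \sqrt{4269}}{10223} \approx -0.049139$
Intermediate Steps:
$A = - 4 \sqrt{4269}$ ($A = - 2 \sqrt{-99 + \left(12854 + 4321\right)} = - 2 \sqrt{-99 + 17175} = - 2 \sqrt{17076} = - 2 \cdot 2 \sqrt{4269} = - 4 \sqrt{4269} \approx -261.35$)
$\frac{1}{v{\left(-154,241 \right)} + A} = \frac{1}{241 - 4 \sqrt{4269}}$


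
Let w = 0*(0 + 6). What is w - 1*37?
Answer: -37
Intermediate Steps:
w = 0 (w = 0*6 = 0)
w - 1*37 = 0 - 1*37 = 0 - 37 = -37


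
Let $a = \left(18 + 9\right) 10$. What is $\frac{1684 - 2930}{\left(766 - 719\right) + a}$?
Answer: $- \frac{1246}{317} \approx -3.9306$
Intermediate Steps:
$a = 270$ ($a = 27 \cdot 10 = 270$)
$\frac{1684 - 2930}{\left(766 - 719\right) + a} = \frac{1684 - 2930}{\left(766 - 719\right) + 270} = - \frac{1246}{\left(766 - 719\right) + 270} = - \frac{1246}{47 + 270} = - \frac{1246}{317}$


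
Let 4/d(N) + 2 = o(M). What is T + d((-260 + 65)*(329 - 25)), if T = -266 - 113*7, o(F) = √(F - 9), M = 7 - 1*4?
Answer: -5289/5 - 2*I*√6/5 ≈ -1057.8 - 0.9798*I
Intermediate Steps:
M = 3 (M = 7 - 4 = 3)
o(F) = √(-9 + F)
T = -1057 (T = -266 - 791 = -1057)
d(N) = 4/(-2 + I*√6) (d(N) = 4/(-2 + √(-9 + 3)) = 4/(-2 + √(-6)) = 4/(-2 + I*√6))
T + d((-260 + 65)*(329 - 25)) = -1057 + (-⅘ - 2*I*√6/5) = -5289/5 - 2*I*√6/5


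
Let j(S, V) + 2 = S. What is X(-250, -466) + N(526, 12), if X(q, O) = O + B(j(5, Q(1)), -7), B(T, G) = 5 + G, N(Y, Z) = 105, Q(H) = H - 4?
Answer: -363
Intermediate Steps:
Q(H) = -4 + H
j(S, V) = -2 + S
X(q, O) = -2 + O (X(q, O) = O + (5 - 7) = O - 2 = -2 + O)
X(-250, -466) + N(526, 12) = (-2 - 466) + 105 = -468 + 105 = -363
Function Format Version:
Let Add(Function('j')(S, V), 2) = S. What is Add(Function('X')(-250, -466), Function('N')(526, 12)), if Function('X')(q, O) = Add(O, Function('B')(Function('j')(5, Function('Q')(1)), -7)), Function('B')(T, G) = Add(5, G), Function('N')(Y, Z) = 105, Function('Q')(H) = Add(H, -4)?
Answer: -363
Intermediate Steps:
Function('Q')(H) = Add(-4, H)
Function('j')(S, V) = Add(-2, S)
Function('X')(q, O) = Add(-2, O) (Function('X')(q, O) = Add(O, Add(5, -7)) = Add(O, -2) = Add(-2, O))
Add(Function('X')(-250, -466), Function('N')(526, 12)) = Add(Add(-2, -466), 105) = Add(-468, 105) = -363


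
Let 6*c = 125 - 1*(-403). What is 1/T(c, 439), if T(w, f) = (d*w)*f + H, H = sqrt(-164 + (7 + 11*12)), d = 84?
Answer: 3245088/10530596127769 - 5*I/10530596127769 ≈ 3.0816e-7 - 4.7481e-13*I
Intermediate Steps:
c = 88 (c = (125 - 1*(-403))/6 = (125 + 403)/6 = (1/6)*528 = 88)
H = 5*I (H = sqrt(-164 + (7 + 132)) = sqrt(-164 + 139) = sqrt(-25) = 5*I ≈ 5.0*I)
T(w, f) = 5*I + 84*f*w (T(w, f) = (84*w)*f + 5*I = 84*f*w + 5*I = 5*I + 84*f*w)
1/T(c, 439) = 1/(5*I + 84*439*88) = 1/(5*I + 3245088) = 1/(3245088 + 5*I) = (3245088 - 5*I)/10530596127769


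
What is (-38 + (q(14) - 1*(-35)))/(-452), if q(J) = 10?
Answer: -7/452 ≈ -0.015487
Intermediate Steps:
(-38 + (q(14) - 1*(-35)))/(-452) = (-38 + (10 - 1*(-35)))/(-452) = -(-38 + (10 + 35))/452 = -(-38 + 45)/452 = -1/452*7 = -7/452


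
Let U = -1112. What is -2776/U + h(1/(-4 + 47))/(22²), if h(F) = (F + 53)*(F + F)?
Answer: 77792423/31098331 ≈ 2.5015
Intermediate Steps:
h(F) = 2*F*(53 + F) (h(F) = (53 + F)*(2*F) = 2*F*(53 + F))
-2776/U + h(1/(-4 + 47))/(22²) = -2776/(-1112) + (2*(53 + 1/(-4 + 47))/(-4 + 47))/(22²) = -2776*(-1/1112) + (2*(53 + 1/43)/43)/484 = 347/139 + (2*(1/43)*(53 + 1/43))*(1/484) = 347/139 + (2*(1/43)*(2280/43))*(1/484) = 347/139 + (4560/1849)*(1/484) = 347/139 + 1140/223729 = 77792423/31098331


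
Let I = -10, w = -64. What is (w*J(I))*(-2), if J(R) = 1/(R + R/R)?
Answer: -128/9 ≈ -14.222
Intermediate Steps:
J(R) = 1/(1 + R) (J(R) = 1/(R + 1) = 1/(1 + R))
(w*J(I))*(-2) = -64/(1 - 10)*(-2) = -64/(-9)*(-2) = -64*(-⅑)*(-2) = (64/9)*(-2) = -128/9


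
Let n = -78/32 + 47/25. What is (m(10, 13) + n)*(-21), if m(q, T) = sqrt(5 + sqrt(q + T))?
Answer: 4683/400 - 21*sqrt(5 + sqrt(23)) ≈ -54.019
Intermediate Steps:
m(q, T) = sqrt(5 + sqrt(T + q))
n = -223/400 (n = -78*1/32 + 47*(1/25) = -39/16 + 47/25 = -223/400 ≈ -0.55750)
(m(10, 13) + n)*(-21) = (sqrt(5 + sqrt(13 + 10)) - 223/400)*(-21) = (sqrt(5 + sqrt(23)) - 223/400)*(-21) = (-223/400 + sqrt(5 + sqrt(23)))*(-21) = 4683/400 - 21*sqrt(5 + sqrt(23))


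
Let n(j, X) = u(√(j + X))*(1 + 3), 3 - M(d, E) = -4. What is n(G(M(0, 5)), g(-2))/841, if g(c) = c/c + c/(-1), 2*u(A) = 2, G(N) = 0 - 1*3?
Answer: 4/841 ≈ 0.0047562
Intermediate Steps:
M(d, E) = 7 (M(d, E) = 3 - 1*(-4) = 3 + 4 = 7)
G(N) = -3 (G(N) = 0 - 3 = -3)
u(A) = 1 (u(A) = (½)*2 = 1)
g(c) = 1 - c (g(c) = 1 + c*(-1) = 1 - c)
n(j, X) = 4 (n(j, X) = 1*(1 + 3) = 1*4 = 4)
n(G(M(0, 5)), g(-2))/841 = 4/841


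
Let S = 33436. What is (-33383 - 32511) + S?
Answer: -32458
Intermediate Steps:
(-33383 - 32511) + S = (-33383 - 32511) + 33436 = -65894 + 33436 = -32458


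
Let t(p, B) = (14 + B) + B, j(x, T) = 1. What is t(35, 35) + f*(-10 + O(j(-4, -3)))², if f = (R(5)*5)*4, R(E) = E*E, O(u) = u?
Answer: 40584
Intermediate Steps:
t(p, B) = 14 + 2*B
R(E) = E²
f = 500 (f = (5²*5)*4 = (25*5)*4 = 125*4 = 500)
t(35, 35) + f*(-10 + O(j(-4, -3)))² = (14 + 2*35) + 500*(-10 + 1)² = (14 + 70) + 500*(-9)² = 84 + 500*81 = 84 + 40500 = 40584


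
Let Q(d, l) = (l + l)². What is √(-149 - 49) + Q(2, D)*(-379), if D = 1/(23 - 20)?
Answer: -1516/9 + 3*I*√22 ≈ -168.44 + 14.071*I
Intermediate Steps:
D = ⅓ (D = 1/3 = ⅓ ≈ 0.33333)
Q(d, l) = 4*l² (Q(d, l) = (2*l)² = 4*l²)
√(-149 - 49) + Q(2, D)*(-379) = √(-149 - 49) + (4*(⅓)²)*(-379) = √(-198) + (4*(⅑))*(-379) = 3*I*√22 + (4/9)*(-379) = 3*I*√22 - 1516/9 = -1516/9 + 3*I*√22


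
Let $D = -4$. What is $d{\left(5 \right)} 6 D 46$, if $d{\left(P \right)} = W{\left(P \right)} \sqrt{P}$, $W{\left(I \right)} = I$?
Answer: $- 5520 \sqrt{5} \approx -12343.0$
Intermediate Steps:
$d{\left(P \right)} = P^{\frac{3}{2}}$ ($d{\left(P \right)} = P \sqrt{P} = P^{\frac{3}{2}}$)
$d{\left(5 \right)} 6 D 46 = 5^{\frac{3}{2}} \cdot 6 \left(-4\right) 46 = 5 \sqrt{5} \left(-24\right) 46 = - 120 \sqrt{5} \cdot 46 = - 5520 \sqrt{5}$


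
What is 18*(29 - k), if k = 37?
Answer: -144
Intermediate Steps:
18*(29 - k) = 18*(29 - 1*37) = 18*(29 - 37) = 18*(-8) = -144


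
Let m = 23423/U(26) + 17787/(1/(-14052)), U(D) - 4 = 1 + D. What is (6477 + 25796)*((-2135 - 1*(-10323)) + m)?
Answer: -250049699852289/31 ≈ -8.0661e+12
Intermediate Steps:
U(D) = 5 + D (U(D) = 4 + (1 + D) = 5 + D)
m = -7748207221/31 (m = 23423/(5 + 26) + 17787/(1/(-14052)) = 23423/31 + 17787/(-1/14052) = 23423*(1/31) + 17787*(-14052) = 23423/31 - 249942924 = -7748207221/31 ≈ -2.4994e+8)
(6477 + 25796)*((-2135 - 1*(-10323)) + m) = (6477 + 25796)*((-2135 - 1*(-10323)) - 7748207221/31) = 32273*((-2135 + 10323) - 7748207221/31) = 32273*(8188 - 7748207221/31) = 32273*(-7747953393/31) = -250049699852289/31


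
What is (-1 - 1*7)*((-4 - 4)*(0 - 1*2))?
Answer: -128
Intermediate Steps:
(-1 - 1*7)*((-4 - 4)*(0 - 1*2)) = (-1 - 7)*(-8*(0 - 2)) = -(-64)*(-2) = -8*16 = -128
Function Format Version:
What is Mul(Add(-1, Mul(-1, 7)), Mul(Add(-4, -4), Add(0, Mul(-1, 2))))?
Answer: -128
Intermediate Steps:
Mul(Add(-1, Mul(-1, 7)), Mul(Add(-4, -4), Add(0, Mul(-1, 2)))) = Mul(Add(-1, -7), Mul(-8, Add(0, -2))) = Mul(-8, Mul(-8, -2)) = Mul(-8, 16) = -128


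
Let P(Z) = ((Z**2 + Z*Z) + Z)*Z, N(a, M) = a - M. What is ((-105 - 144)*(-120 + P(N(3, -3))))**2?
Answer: 7508569104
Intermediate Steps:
P(Z) = Z*(Z + 2*Z**2) (P(Z) = ((Z**2 + Z**2) + Z)*Z = (2*Z**2 + Z)*Z = (Z + 2*Z**2)*Z = Z*(Z + 2*Z**2))
((-105 - 144)*(-120 + P(N(3, -3))))**2 = ((-105 - 144)*(-120 + (3 - 1*(-3))**2*(1 + 2*(3 - 1*(-3)))))**2 = (-249*(-120 + (3 + 3)**2*(1 + 2*(3 + 3))))**2 = (-249*(-120 + 6**2*(1 + 2*6)))**2 = (-249*(-120 + 36*(1 + 12)))**2 = (-249*(-120 + 36*13))**2 = (-249*(-120 + 468))**2 = (-249*348)**2 = (-86652)**2 = 7508569104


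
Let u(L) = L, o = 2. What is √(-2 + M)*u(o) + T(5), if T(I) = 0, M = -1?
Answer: 2*I*√3 ≈ 3.4641*I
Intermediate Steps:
√(-2 + M)*u(o) + T(5) = √(-2 - 1)*2 + 0 = √(-3)*2 + 0 = (I*√3)*2 + 0 = 2*I*√3 + 0 = 2*I*√3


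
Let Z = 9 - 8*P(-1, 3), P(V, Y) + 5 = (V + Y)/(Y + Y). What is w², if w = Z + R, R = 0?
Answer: 19321/9 ≈ 2146.8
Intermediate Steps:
P(V, Y) = -5 + (V + Y)/(2*Y) (P(V, Y) = -5 + (V + Y)/(Y + Y) = -5 + (V + Y)/((2*Y)) = -5 + (V + Y)*(1/(2*Y)) = -5 + (V + Y)/(2*Y))
Z = 139/3 (Z = 9 - 4*(-1 - 9*3)/3 = 9 - 4*(-1 - 27)/3 = 9 - 4*(-28)/3 = 9 - 8*(-14/3) = 9 + 112/3 = 139/3 ≈ 46.333)
w = 139/3 (w = 139/3 + 0 = 139/3 ≈ 46.333)
w² = (139/3)² = 19321/9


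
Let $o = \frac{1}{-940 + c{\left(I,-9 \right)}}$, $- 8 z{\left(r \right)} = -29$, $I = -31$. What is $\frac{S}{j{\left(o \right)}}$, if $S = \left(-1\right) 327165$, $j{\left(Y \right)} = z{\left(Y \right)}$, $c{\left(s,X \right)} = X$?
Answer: $- \frac{2617320}{29} \approx -90252.0$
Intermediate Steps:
$z{\left(r \right)} = \frac{29}{8}$ ($z{\left(r \right)} = \left(- \frac{1}{8}\right) \left(-29\right) = \frac{29}{8}$)
$o = - \frac{1}{949}$ ($o = \frac{1}{-940 - 9} = \frac{1}{-949} = - \frac{1}{949} \approx -0.0010537$)
$j{\left(Y \right)} = \frac{29}{8}$
$S = -327165$
$\frac{S}{j{\left(o \right)}} = - \frac{327165}{\frac{29}{8}} = \left(-327165\right) \frac{8}{29} = - \frac{2617320}{29}$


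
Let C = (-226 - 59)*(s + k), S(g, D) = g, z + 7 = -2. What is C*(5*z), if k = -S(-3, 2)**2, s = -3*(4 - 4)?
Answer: -115425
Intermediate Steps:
z = -9 (z = -7 - 2 = -9)
s = 0 (s = -3*0 = 0)
k = -9 (k = -1*(-3)**2 = -1*9 = -9)
C = 2565 (C = (-226 - 59)*(0 - 9) = -285*(-9) = 2565)
C*(5*z) = 2565*(5*(-9)) = 2565*(-45) = -115425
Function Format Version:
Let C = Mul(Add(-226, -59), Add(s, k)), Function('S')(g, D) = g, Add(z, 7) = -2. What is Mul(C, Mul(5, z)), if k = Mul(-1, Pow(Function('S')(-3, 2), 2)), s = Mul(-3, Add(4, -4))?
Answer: -115425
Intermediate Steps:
z = -9 (z = Add(-7, -2) = -9)
s = 0 (s = Mul(-3, 0) = 0)
k = -9 (k = Mul(-1, Pow(-3, 2)) = Mul(-1, 9) = -9)
C = 2565 (C = Mul(Add(-226, -59), Add(0, -9)) = Mul(-285, -9) = 2565)
Mul(C, Mul(5, z)) = Mul(2565, Mul(5, -9)) = Mul(2565, -45) = -115425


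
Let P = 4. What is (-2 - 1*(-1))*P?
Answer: -4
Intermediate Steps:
(-2 - 1*(-1))*P = (-2 - 1*(-1))*4 = (-2 + 1)*4 = -1*4 = -4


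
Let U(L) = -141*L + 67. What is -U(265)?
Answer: 37298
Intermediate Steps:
U(L) = 67 - 141*L
-U(265) = -(67 - 141*265) = -(67 - 37365) = -1*(-37298) = 37298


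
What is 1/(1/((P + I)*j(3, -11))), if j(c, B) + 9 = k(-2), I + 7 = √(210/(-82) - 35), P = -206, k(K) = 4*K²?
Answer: -1491 + 14*I*√15785/41 ≈ -1491.0 + 42.901*I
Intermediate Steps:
I = -7 + 2*I*√15785/41 (I = -7 + √(210/(-82) - 35) = -7 + √(210*(-1/82) - 35) = -7 + √(-105/41 - 35) = -7 + √(-1540/41) = -7 + 2*I*√15785/41 ≈ -7.0 + 6.1287*I)
j(c, B) = 7 (j(c, B) = -9 + 4*(-2)² = -9 + 4*4 = -9 + 16 = 7)
1/(1/((P + I)*j(3, -11))) = 1/(1/((-206 + (-7 + 2*I*√15785/41))*7)) = 1/(1/((-213 + 2*I*√15785/41)*7)) = 1/(1/(-1491 + 14*I*√15785/41)) = -1491 + 14*I*√15785/41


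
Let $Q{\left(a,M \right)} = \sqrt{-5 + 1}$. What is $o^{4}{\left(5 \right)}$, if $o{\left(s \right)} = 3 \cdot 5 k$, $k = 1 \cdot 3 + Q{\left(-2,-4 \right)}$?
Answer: $-6024375 + 6075000 i \approx -6.0244 \cdot 10^{6} + 6.075 \cdot 10^{6} i$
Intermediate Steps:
$Q{\left(a,M \right)} = 2 i$ ($Q{\left(a,M \right)} = \sqrt{-4} = 2 i$)
$k = 3 + 2 i$ ($k = 1 \cdot 3 + 2 i = 3 + 2 i \approx 3.0 + 2.0 i$)
$o{\left(s \right)} = 45 + 30 i$ ($o{\left(s \right)} = 3 \cdot 5 \left(3 + 2 i\right) = 15 \left(3 + 2 i\right) = 45 + 30 i$)
$o^{4}{\left(5 \right)} = \left(45 + 30 i\right)^{4}$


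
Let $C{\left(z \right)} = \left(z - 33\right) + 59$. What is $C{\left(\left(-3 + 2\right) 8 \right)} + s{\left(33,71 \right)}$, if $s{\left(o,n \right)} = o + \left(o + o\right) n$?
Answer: $4737$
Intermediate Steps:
$s{\left(o,n \right)} = o + 2 n o$ ($s{\left(o,n \right)} = o + 2 o n = o + 2 n o$)
$C{\left(z \right)} = 26 + z$ ($C{\left(z \right)} = \left(-33 + z\right) + 59 = 26 + z$)
$C{\left(\left(-3 + 2\right) 8 \right)} + s{\left(33,71 \right)} = \left(26 + \left(-3 + 2\right) 8\right) + 33 \left(1 + 2 \cdot 71\right) = \left(26 - 8\right) + 33 \left(1 + 142\right) = \left(26 - 8\right) + 33 \cdot 143 = 18 + 4719 = 4737$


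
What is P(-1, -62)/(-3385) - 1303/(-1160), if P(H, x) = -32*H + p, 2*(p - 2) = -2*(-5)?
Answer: 873083/785320 ≈ 1.1118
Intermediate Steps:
p = 7 (p = 2 + (-2*(-5))/2 = 2 + (½)*10 = 2 + 5 = 7)
P(H, x) = 7 - 32*H (P(H, x) = -32*H + 7 = 7 - 32*H)
P(-1, -62)/(-3385) - 1303/(-1160) = (7 - 32*(-1))/(-3385) - 1303/(-1160) = (7 + 32)*(-1/3385) - 1303*(-1/1160) = 39*(-1/3385) + 1303/1160 = -39/3385 + 1303/1160 = 873083/785320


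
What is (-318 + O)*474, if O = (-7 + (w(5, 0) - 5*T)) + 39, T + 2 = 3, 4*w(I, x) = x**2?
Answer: -137934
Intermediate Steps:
w(I, x) = x**2/4
T = 1 (T = -2 + 3 = 1)
O = 27 (O = (-7 + ((1/4)*0**2 - 5*1)) + 39 = (-7 + ((1/4)*0 - 5)) + 39 = (-7 + (0 - 5)) + 39 = (-7 - 5) + 39 = -12 + 39 = 27)
(-318 + O)*474 = (-318 + 27)*474 = -291*474 = -137934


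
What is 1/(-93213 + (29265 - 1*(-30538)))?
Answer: -1/33410 ≈ -2.9931e-5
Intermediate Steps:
1/(-93213 + (29265 - 1*(-30538))) = 1/(-93213 + (29265 + 30538)) = 1/(-93213 + 59803) = 1/(-33410) = -1/33410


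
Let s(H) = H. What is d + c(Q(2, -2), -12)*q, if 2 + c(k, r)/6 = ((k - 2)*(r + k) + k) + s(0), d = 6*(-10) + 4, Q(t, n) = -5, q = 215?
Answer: 144424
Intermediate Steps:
d = -56 (d = -60 + 4 = -56)
c(k, r) = -12 + 6*k + 6*(-2 + k)*(k + r) (c(k, r) = -12 + 6*(((k - 2)*(r + k) + k) + 0) = -12 + 6*(((-2 + k)*(k + r) + k) + 0) = -12 + 6*((k + (-2 + k)*(k + r)) + 0) = -12 + 6*(k + (-2 + k)*(k + r)) = -12 + (6*k + 6*(-2 + k)*(k + r)) = -12 + 6*k + 6*(-2 + k)*(k + r))
d + c(Q(2, -2), -12)*q = -56 + (-12 - 12*(-12) - 6*(-5) + 6*(-5)² + 6*(-5)*(-12))*215 = -56 + (-12 + 144 + 30 + 6*25 + 360)*215 = -56 + (-12 + 144 + 30 + 150 + 360)*215 = -56 + 672*215 = -56 + 144480 = 144424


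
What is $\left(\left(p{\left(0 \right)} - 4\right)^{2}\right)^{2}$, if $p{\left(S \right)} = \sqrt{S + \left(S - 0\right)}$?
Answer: $256$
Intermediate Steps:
$p{\left(S \right)} = \sqrt{2} \sqrt{S}$ ($p{\left(S \right)} = \sqrt{S + \left(S + 0\right)} = \sqrt{S + S} = \sqrt{2 S} = \sqrt{2} \sqrt{S}$)
$\left(\left(p{\left(0 \right)} - 4\right)^{2}\right)^{2} = \left(\left(\sqrt{2} \sqrt{0} - 4\right)^{2}\right)^{2} = \left(\left(\sqrt{2} \cdot 0 - 4\right)^{2}\right)^{2} = \left(\left(0 - 4\right)^{2}\right)^{2} = \left(\left(-4\right)^{2}\right)^{2} = 16^{2} = 256$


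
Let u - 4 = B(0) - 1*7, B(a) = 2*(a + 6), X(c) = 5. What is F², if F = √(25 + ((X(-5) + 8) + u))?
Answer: 47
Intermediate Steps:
B(a) = 12 + 2*a (B(a) = 2*(6 + a) = 12 + 2*a)
u = 9 (u = 4 + ((12 + 2*0) - 1*7) = 4 + ((12 + 0) - 7) = 4 + (12 - 7) = 4 + 5 = 9)
F = √47 (F = √(25 + ((5 + 8) + 9)) = √(25 + (13 + 9)) = √(25 + 22) = √47 ≈ 6.8557)
F² = (√47)² = 47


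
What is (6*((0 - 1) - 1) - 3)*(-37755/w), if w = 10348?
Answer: 566325/10348 ≈ 54.728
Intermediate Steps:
(6*((0 - 1) - 1) - 3)*(-37755/w) = (6*((0 - 1) - 1) - 3)*(-37755/10348) = (6*(-1 - 1) - 3)*(-37755*1/10348) = (6*(-2) - 3)*(-37755/10348) = (-12 - 3)*(-37755/10348) = -15*(-37755/10348) = 566325/10348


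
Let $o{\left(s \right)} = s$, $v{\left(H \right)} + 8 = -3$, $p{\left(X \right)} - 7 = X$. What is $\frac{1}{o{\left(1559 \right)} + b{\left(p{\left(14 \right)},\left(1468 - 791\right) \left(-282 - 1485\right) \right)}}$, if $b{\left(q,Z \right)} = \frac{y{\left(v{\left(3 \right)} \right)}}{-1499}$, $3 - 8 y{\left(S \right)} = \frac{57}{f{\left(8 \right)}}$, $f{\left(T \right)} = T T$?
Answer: $\frac{767488}{1196513657} \approx 0.00064144$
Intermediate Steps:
$p{\left(X \right)} = 7 + X$
$f{\left(T \right)} = T^{2}$
$v{\left(H \right)} = -11$ ($v{\left(H \right)} = -8 - 3 = -11$)
$y{\left(S \right)} = \frac{135}{512}$ ($y{\left(S \right)} = \frac{3}{8} - \frac{57 \frac{1}{8^{2}}}{8} = \frac{3}{8} - \frac{57 \cdot \frac{1}{64}}{8} = \frac{3}{8} - \frac{57}{512} = \frac{135}{512}$)
$b{\left(q,Z \right)} = - \frac{135}{767488}$ ($b{\left(q,Z \right)} = \frac{135}{512 \left(-1499\right)} = \frac{135}{512} \left(- \frac{1}{1499}\right) = - \frac{135}{767488}$)
$\frac{1}{o{\left(1559 \right)} + b{\left(p{\left(14 \right)},\left(1468 - 791\right) \left(-282 - 1485\right) \right)}} = \frac{1}{1559 - \frac{135}{767488}} = \frac{1}{\frac{1196513657}{767488}} = \frac{767488}{1196513657}$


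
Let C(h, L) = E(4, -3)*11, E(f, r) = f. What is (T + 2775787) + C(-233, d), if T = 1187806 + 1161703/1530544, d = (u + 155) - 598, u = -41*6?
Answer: 6066521990231/1530544 ≈ 3.9636e+6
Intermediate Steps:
u = -246
d = -689 (d = (-246 + 155) - 598 = -91 - 598 = -689)
C(h, L) = 44 (C(h, L) = 4*11 = 44)
T = 1817990508167/1530544 (T = 1187806 + 1161703*(1/1530544) = 1187806 + 1161703/1530544 = 1817990508167/1530544 ≈ 1.1878e+6)
(T + 2775787) + C(-233, d) = (1817990508167/1530544 + 2775787) + 44 = 6066454646295/1530544 + 44 = 6066521990231/1530544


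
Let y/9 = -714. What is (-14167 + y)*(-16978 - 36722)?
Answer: 1105844100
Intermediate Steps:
y = -6426 (y = 9*(-714) = -6426)
(-14167 + y)*(-16978 - 36722) = (-14167 - 6426)*(-16978 - 36722) = -20593*(-53700) = 1105844100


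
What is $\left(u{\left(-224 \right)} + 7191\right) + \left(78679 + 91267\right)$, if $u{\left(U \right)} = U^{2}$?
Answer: $227313$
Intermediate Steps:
$\left(u{\left(-224 \right)} + 7191\right) + \left(78679 + 91267\right) = \left(\left(-224\right)^{2} + 7191\right) + \left(78679 + 91267\right) = \left(50176 + 7191\right) + 169946 = 57367 + 169946 = 227313$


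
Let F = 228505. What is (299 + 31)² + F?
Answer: 337405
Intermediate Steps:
(299 + 31)² + F = (299 + 31)² + 228505 = 330² + 228505 = 108900 + 228505 = 337405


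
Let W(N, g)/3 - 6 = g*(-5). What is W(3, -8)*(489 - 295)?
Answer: 26772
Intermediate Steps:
W(N, g) = 18 - 15*g (W(N, g) = 18 + 3*(g*(-5)) = 18 + 3*(-5*g) = 18 - 15*g)
W(3, -8)*(489 - 295) = (18 - 15*(-8))*(489 - 295) = (18 + 120)*194 = 138*194 = 26772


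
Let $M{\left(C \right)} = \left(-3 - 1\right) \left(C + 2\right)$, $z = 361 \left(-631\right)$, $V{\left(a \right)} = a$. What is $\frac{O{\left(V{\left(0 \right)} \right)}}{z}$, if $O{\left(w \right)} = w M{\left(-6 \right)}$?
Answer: $0$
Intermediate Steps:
$z = -227791$
$M{\left(C \right)} = -8 - 4 C$ ($M{\left(C \right)} = - 4 \left(2 + C\right) = -8 - 4 C$)
$O{\left(w \right)} = 16 w$ ($O{\left(w \right)} = w \left(-8 - -24\right) = w \left(-8 + 24\right) = w 16 = 16 w$)
$\frac{O{\left(V{\left(0 \right)} \right)}}{z} = \frac{16 \cdot 0}{-227791} = 0 \left(- \frac{1}{227791}\right) = 0$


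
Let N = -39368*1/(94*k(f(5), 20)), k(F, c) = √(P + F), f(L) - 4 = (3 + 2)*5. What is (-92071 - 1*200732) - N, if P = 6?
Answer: -292803 + 2812*√35/235 ≈ -2.9273e+5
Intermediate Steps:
f(L) = 29 (f(L) = 4 + (3 + 2)*5 = 4 + 5*5 = 4 + 25 = 29)
k(F, c) = √(6 + F)
N = -2812*√35/235 (N = -39368*1/(94*√(6 + 29)) = -39368*√35/3290 = -2812*√35/235 ≈ -70.792)
(-92071 - 1*200732) - N = (-92071 - 1*200732) - (-2812)*√35/235 = (-92071 - 200732) + 2812*√35/235 = -292803 + 2812*√35/235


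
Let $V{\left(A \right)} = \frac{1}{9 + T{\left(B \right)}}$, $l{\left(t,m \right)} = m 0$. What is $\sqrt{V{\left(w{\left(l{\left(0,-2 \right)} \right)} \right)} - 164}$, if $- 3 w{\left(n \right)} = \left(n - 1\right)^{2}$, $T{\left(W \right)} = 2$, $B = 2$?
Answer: $\frac{i \sqrt{19833}}{11} \approx 12.803 i$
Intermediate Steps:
$l{\left(t,m \right)} = 0$
$w{\left(n \right)} = - \frac{\left(-1 + n\right)^{2}}{3}$ ($w{\left(n \right)} = - \frac{\left(n - 1\right)^{2}}{3} = - \frac{\left(-1 + n\right)^{2}}{3}$)
$V{\left(A \right)} = \frac{1}{11}$ ($V{\left(A \right)} = \frac{1}{9 + 2} = \frac{1}{11}$)
$\sqrt{V{\left(w{\left(l{\left(0,-2 \right)} \right)} \right)} - 164} = \sqrt{\frac{1}{11} - 164} = \sqrt{- \frac{1803}{11}} = \frac{i \sqrt{19833}}{11}$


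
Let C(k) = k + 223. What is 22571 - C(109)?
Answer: 22239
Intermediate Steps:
C(k) = 223 + k
22571 - C(109) = 22571 - (223 + 109) = 22571 - 1*332 = 22571 - 332 = 22239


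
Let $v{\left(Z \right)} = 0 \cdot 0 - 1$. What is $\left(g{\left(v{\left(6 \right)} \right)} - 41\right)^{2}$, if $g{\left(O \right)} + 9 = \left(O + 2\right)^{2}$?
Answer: $2401$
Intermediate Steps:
$v{\left(Z \right)} = -1$ ($v{\left(Z \right)} = 0 - 1 = -1$)
$g{\left(O \right)} = -9 + \left(2 + O\right)^{2}$ ($g{\left(O \right)} = -9 + \left(O + 2\right)^{2} = -9 + \left(2 + O\right)^{2}$)
$\left(g{\left(v{\left(6 \right)} \right)} - 41\right)^{2} = \left(\left(-9 + \left(2 - 1\right)^{2}\right) - 41\right)^{2} = \left(\left(-9 + 1^{2}\right) - 41\right)^{2} = \left(\left(-9 + 1\right) - 41\right)^{2} = \left(-8 - 41\right)^{2} = \left(-49\right)^{2} = 2401$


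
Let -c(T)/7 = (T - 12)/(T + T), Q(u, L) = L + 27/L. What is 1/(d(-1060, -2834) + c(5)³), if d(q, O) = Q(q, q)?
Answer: -53000/49945953 ≈ -0.0010611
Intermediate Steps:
c(T) = -7*(-12 + T)/(2*T) (c(T) = -7*(T - 12)/(T + T) = -7*(-12 + T)/(2*T))
d(q, O) = q + 27/q
1/(d(-1060, -2834) + c(5)³) = 1/((-1060 + 27/(-1060)) + (-7/2 + 42/5)³) = 1/((-1060 + 27*(-1/1060)) + (-7/2 + 42*(⅕))³) = 1/((-1060 - 27/1060) + (-7/2 + 42/5)³) = 1/(-1123627/1060 + (49/10)³) = 1/(-1123627/1060 + 117649/1000) = 1/(-49945953/53000) = -53000/49945953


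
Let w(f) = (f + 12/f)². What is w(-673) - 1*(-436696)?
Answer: 402947832065/452929 ≈ 8.8965e+5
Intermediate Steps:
w(-673) - 1*(-436696) = (12 + (-673)²)²/(-673)² - 1*(-436696) = (12 + 452929)²/452929 + 436696 = (1/452929)*452941² + 436696 = (1/452929)*205155549481 + 436696 = 205155549481/452929 + 436696 = 402947832065/452929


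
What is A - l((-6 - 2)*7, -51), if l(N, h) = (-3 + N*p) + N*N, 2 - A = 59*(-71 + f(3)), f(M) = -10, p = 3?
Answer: 1816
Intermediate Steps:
A = 4781 (A = 2 - 59*(-71 - 10) = 2 - 59*(-81) = 2 - 1*(-4779) = 2 + 4779 = 4781)
l(N, h) = -3 + N² + 3*N (l(N, h) = (-3 + N*3) + N*N = (-3 + 3*N) + N² = -3 + N² + 3*N)
A - l((-6 - 2)*7, -51) = 4781 - (-3 + ((-6 - 2)*7)² + 3*((-6 - 2)*7)) = 4781 - (-3 + (-8*7)² + 3*(-8*7)) = 4781 - (-3 + (-56)² + 3*(-56)) = 4781 - (-3 + 3136 - 168) = 4781 - 1*2965 = 4781 - 2965 = 1816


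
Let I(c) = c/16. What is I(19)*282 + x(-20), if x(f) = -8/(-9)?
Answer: 24175/72 ≈ 335.76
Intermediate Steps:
I(c) = c/16 (I(c) = c*(1/16) = c/16)
x(f) = 8/9 (x(f) = -8*(-1/9) = 8/9)
I(19)*282 + x(-20) = ((1/16)*19)*282 + 8/9 = (19/16)*282 + 8/9 = 2679/8 + 8/9 = 24175/72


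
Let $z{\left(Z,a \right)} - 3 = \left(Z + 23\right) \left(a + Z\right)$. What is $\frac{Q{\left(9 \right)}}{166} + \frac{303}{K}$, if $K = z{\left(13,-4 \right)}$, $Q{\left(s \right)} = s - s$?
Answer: $\frac{101}{109} \approx 0.92661$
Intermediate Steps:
$z{\left(Z,a \right)} = 3 + \left(23 + Z\right) \left(Z + a\right)$ ($z{\left(Z,a \right)} = 3 + \left(Z + 23\right) \left(a + Z\right) = 3 + \left(23 + Z\right) \left(Z + a\right)$)
$Q{\left(s \right)} = 0$
$K = 327$ ($K = 3 + 13^{2} + 23 \cdot 13 + 23 \left(-4\right) + 13 \left(-4\right) = 3 + 169 + 299 - 92 - 52 = 327$)
$\frac{Q{\left(9 \right)}}{166} + \frac{303}{K} = \frac{0}{166} + \frac{303}{327} = 0 \cdot \frac{1}{166} + 303 \cdot \frac{1}{327} = 0 + \frac{101}{109} = \frac{101}{109}$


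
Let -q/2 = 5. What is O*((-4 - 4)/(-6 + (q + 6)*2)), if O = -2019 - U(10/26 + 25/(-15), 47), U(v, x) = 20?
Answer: -8156/7 ≈ -1165.1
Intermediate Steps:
O = -2039 (O = -2019 - 1*20 = -2019 - 20 = -2039)
q = -10 (q = -2*5 = -10)
O*((-4 - 4)/(-6 + (q + 6)*2)) = -2039*(-4 - 4)/(-6 + (-10 + 6)*2) = -(-16312)/(-6 - 4*2) = -(-16312)/(-6 - 8) = -(-16312)/(-14) = -(-16312)*(-1)/14 = -2039*4/7 = -8156/7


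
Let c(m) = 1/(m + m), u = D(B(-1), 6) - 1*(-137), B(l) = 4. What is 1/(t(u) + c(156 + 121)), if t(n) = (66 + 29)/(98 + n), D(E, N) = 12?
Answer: 7202/2783 ≈ 2.5879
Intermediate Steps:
u = 149 (u = 12 - 1*(-137) = 12 + 137 = 149)
t(n) = 95/(98 + n)
c(m) = 1/(2*m)
1/(t(u) + c(156 + 121)) = 1/(95/(98 + 149) + 1/(2*(156 + 121))) = 1/(95/247 + (½)/277) = 1/(95*(1/247) + (½)*(1/277)) = 1/(5/13 + 1/554) = 1/(2783/7202) = 7202/2783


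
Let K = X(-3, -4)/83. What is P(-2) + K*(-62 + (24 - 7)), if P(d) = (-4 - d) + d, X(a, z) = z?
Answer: -152/83 ≈ -1.8313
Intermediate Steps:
K = -4/83 ≈ -0.048193
P(d) = -4
P(-2) + K*(-62 + (24 - 7)) = -4 - 4*(-62 + (24 - 7))/83 = -4 - 4*(-62 + 17)/83 = -4 - 4/83*(-45) = -4 + 180/83 = -152/83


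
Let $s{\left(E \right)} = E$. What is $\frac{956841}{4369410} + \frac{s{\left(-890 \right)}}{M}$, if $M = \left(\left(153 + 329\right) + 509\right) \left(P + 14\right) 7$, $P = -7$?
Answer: $\frac{14191489073}{70724726730} \approx 0.20066$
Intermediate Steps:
$M = 48559$ ($M = \left(\left(153 + 329\right) + 509\right) \left(-7 + 14\right) 7 = \left(482 + 509\right) 7 \cdot 7 = 991 \cdot 49 = 48559$)
$\frac{956841}{4369410} + \frac{s{\left(-890 \right)}}{M} = \frac{956841}{4369410} - \frac{890}{48559} = 956841 \cdot \frac{1}{4369410} - \frac{890}{48559} = \frac{318947}{1456470} - \frac{890}{48559} = \frac{14191489073}{70724726730}$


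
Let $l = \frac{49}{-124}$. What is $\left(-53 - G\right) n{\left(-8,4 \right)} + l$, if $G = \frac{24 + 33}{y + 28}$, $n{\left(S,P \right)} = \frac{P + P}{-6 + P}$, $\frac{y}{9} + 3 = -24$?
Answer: $\frac{5613113}{26660} \approx 210.54$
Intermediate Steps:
$y = -243$ ($y = -27 + 9 \left(-24\right) = -27 - 216 = -243$)
$l = - \frac{49}{124}$ ($l = 49 \left(- \frac{1}{124}\right) = - \frac{49}{124} \approx -0.39516$)
$n{\left(S,P \right)} = \frac{2 P}{-6 + P}$
$G = - \frac{57}{215}$ ($G = \frac{24 + 33}{-243 + 28} = \frac{57}{-215} = 57 \left(- \frac{1}{215}\right) = - \frac{57}{215} \approx -0.26512$)
$\left(-53 - G\right) n{\left(-8,4 \right)} + l = \left(-53 - - \frac{57}{215}\right) 2 \cdot 4 \frac{1}{-6 + 4} - \frac{49}{124} = \left(-53 + \frac{57}{215}\right) 2 \cdot 4 \frac{1}{-2} - \frac{49}{124} = - \frac{11338 \cdot 2 \cdot 4 \left(- \frac{1}{2}\right)}{215} - \frac{49}{124} = \left(- \frac{11338}{215}\right) \left(-4\right) - \frac{49}{124} = \frac{45352}{215} - \frac{49}{124} = \frac{5613113}{26660}$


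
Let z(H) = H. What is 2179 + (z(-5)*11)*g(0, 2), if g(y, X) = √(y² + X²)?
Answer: 2069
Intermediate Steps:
g(y, X) = √(X² + y²)
2179 + (z(-5)*11)*g(0, 2) = 2179 + (-5*11)*√(2² + 0²) = 2179 - 55*√(4 + 0) = 2179 - 55*√4 = 2179 - 55*2 = 2179 - 110 = 2069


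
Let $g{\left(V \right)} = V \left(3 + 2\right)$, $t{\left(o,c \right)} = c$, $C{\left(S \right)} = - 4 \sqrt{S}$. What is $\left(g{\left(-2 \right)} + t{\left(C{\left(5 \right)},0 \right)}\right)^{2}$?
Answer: $100$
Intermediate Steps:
$g{\left(V \right)} = 5 V$ ($g{\left(V \right)} = V 5 = 5 V$)
$\left(g{\left(-2 \right)} + t{\left(C{\left(5 \right)},0 \right)}\right)^{2} = \left(5 \left(-2\right) + 0\right)^{2} = \left(-10 + 0\right)^{2} = \left(-10\right)^{2} = 100$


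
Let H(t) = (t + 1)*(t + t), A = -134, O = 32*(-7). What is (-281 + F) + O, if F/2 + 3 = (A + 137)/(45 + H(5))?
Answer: -17883/35 ≈ -510.94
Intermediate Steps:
O = -224
H(t) = 2*t*(1 + t) (H(t) = (1 + t)*(2*t) = 2*t*(1 + t))
F = -208/35 (F = -6 + 2*((-134 + 137)/(45 + 2*5*(1 + 5))) = -6 + 2*(3/(45 + 2*5*6)) = -6 + 2*(3/(45 + 60)) = -6 + 2*(3/105) = -6 + 2*(3*(1/105)) = -6 + 2*(1/35) = -6 + 2/35 = -208/35 ≈ -5.9429)
(-281 + F) + O = (-281 - 208/35) - 224 = -10043/35 - 224 = -17883/35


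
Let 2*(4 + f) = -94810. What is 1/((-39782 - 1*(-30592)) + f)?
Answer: -1/56599 ≈ -1.7668e-5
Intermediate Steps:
f = -47409 (f = -4 + (1/2)*(-94810) = -4 - 47405 = -47409)
1/((-39782 - 1*(-30592)) + f) = 1/((-39782 - 1*(-30592)) - 47409) = 1/((-39782 + 30592) - 47409) = 1/(-9190 - 47409) = 1/(-56599) = -1/56599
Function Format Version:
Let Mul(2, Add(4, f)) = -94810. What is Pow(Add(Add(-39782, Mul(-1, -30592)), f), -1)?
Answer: Rational(-1, 56599) ≈ -1.7668e-5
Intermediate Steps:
f = -47409 (f = Add(-4, Mul(Rational(1, 2), -94810)) = Add(-4, -47405) = -47409)
Pow(Add(Add(-39782, Mul(-1, -30592)), f), -1) = Pow(Add(Add(-39782, Mul(-1, -30592)), -47409), -1) = Pow(Add(Add(-39782, 30592), -47409), -1) = Pow(Add(-9190, -47409), -1) = Pow(-56599, -1) = Rational(-1, 56599)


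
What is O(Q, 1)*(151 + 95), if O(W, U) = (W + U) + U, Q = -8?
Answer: -1476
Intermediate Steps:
O(W, U) = W + 2*U (O(W, U) = (U + W) + U = W + 2*U)
O(Q, 1)*(151 + 95) = (-8 + 2*1)*(151 + 95) = (-8 + 2)*246 = -6*246 = -1476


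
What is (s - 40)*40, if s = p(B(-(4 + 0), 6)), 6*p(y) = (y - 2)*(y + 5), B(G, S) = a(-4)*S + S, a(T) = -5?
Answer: 5080/3 ≈ 1693.3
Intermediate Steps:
B(G, S) = -4*S (B(G, S) = -5*S + S = -4*S)
p(y) = (-2 + y)*(5 + y)/6 (p(y) = ((y - 2)*(y + 5))/6 = ((-2 + y)*(5 + y))/6 = (-2 + y)*(5 + y)/6)
s = 247/3 (s = -5/3 + (-4*6)/2 + (-4*6)²/6 = -5/3 + (½)*(-24) + (⅙)*(-24)² = -5/3 - 12 + (⅙)*576 = -5/3 - 12 + 96 = 247/3 ≈ 82.333)
(s - 40)*40 = (247/3 - 40)*40 = (127/3)*40 = 5080/3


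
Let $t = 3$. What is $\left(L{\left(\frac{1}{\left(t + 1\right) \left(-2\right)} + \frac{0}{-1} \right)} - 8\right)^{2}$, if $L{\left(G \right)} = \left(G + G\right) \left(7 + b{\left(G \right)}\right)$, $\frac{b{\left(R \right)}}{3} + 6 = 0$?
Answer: $\frac{441}{16} \approx 27.563$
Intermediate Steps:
$b{\left(R \right)} = -18$ ($b{\left(R \right)} = -18 + 3 \cdot 0 = -18 + 0 = -18$)
$L{\left(G \right)} = - 22 G$ ($L{\left(G \right)} = \left(G + G\right) \left(7 - 18\right) = 2 G \left(-11\right) = - 22 G$)
$\left(L{\left(\frac{1}{\left(t + 1\right) \left(-2\right)} + \frac{0}{-1} \right)} - 8\right)^{2} = \left(- 22 \left(\frac{1}{\left(3 + 1\right) \left(-2\right)} + \frac{0}{-1}\right) - 8\right)^{2} = \left(- 22 \left(\frac{1}{4} \left(- \frac{1}{2}\right) + 0 \left(-1\right)\right) - 8\right)^{2} = \left(- 22 \left(\frac{1}{4} \left(- \frac{1}{2}\right) + 0\right) - 8\right)^{2} = \left(- 22 \left(- \frac{1}{8} + 0\right) - 8\right)^{2} = \left(\left(-22\right) \left(- \frac{1}{8}\right) - 8\right)^{2} = \left(\frac{11}{4} - 8\right)^{2} = \left(- \frac{21}{4}\right)^{2} = \frac{441}{16}$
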